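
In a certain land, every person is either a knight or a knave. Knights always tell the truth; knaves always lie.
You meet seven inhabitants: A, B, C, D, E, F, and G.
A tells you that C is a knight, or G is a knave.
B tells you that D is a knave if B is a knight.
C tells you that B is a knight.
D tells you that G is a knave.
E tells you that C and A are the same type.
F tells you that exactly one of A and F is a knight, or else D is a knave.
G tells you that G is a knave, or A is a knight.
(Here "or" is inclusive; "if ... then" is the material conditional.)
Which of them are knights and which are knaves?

A is a knight, B is a knight, C is a knight, D is a knave, E is a knight, F is a knight, and G is a knight.

As a knight, A's statement "C is a knight, or G is a knave" should be true; it is.
B is a knight, and the claim "D is a knave if B is a knight" is indeed true.
Since C is a knight, "B is a knight" needs to be true, which holds.
D (knave): "G is a knave" — false. ✓
Since E is a knight, "C and A are the same type" needs to be true, which holds.
F is a knight; "exactly one of A and F is a knight, or else D is a knave" is true, as required.
Since G is a knight, "G is a knave, or A is a knight" needs to be true, which holds.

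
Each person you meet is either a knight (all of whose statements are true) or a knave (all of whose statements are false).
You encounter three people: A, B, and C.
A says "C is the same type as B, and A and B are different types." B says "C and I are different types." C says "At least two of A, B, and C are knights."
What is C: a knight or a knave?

C is a knave.

Consistent assignments: {A=knight, B=knave, C=knave}; {A=knave, B=knight, C=knave}; {A=knave, B=knave, C=knave}
In every consistent assignment, C is a knave.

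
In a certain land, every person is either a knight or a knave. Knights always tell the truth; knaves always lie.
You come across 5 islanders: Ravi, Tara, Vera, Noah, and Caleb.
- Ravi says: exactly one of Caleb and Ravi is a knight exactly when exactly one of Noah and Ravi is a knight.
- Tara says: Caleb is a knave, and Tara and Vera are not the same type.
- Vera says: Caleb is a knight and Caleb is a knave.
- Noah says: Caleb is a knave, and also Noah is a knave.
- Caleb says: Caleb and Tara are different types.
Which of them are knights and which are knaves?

Ravi is a knave, Tara is a knave, Vera is a knave, Noah is a knave, and Caleb is a knight.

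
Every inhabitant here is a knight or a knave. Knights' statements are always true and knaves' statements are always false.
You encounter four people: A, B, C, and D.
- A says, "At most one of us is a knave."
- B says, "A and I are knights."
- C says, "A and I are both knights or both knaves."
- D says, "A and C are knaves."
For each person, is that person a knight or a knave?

Suppose A is a knave. Then A's statement "at most one of us is a knave" would have to be false. Checking the 8 ways to assign the others, none is consistent with every speaker.
(For instance, with B=knight, C=knight, D=knave, B's claim "A and I are knights" comes out false where it would need to be true.)
So A must be a knight, making "at most one of us is a knave" true. Taking A=knight, B=knight, C=knight, D=knave, each remaining statement checks out:
  B (knight): "A and I are knights" — true. ✓
  C (knight): "A and I are both knights or both knaves" — true. ✓
  D (knave): "A and C are knaves" — false. ✓
This is the unique consistent assignment.

A is a knight, B is a knight, C is a knight, and D is a knave.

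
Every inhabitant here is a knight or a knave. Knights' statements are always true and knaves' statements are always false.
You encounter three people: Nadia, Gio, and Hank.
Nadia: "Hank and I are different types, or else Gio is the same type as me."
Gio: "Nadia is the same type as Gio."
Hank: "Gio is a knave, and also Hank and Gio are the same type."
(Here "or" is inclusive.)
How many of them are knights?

2

The unique consistent assignment is Nadia=knight, Gio=knight, Hank=knave.
That has 2 knights.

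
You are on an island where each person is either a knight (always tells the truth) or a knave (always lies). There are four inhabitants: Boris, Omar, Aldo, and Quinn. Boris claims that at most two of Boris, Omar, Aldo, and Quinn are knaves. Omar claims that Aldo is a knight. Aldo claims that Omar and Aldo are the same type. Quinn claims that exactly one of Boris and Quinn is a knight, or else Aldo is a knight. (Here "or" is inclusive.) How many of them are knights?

4

The unique consistent assignment is Boris=knight, Omar=knight, Aldo=knight, Quinn=knight.
That has 4 knights.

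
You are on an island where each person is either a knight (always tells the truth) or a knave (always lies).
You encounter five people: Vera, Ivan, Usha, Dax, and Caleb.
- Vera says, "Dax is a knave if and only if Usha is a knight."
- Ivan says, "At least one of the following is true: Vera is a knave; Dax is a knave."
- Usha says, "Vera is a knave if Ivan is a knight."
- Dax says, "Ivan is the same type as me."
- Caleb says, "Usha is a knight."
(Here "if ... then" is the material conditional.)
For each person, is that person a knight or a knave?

Vera is a knave, Ivan is a knight, Usha is a knight, Dax is a knight, and Caleb is a knight.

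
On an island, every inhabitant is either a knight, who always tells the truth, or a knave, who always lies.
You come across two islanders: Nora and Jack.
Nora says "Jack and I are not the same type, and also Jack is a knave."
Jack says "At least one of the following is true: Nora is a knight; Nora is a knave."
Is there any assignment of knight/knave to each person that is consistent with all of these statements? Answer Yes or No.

Yes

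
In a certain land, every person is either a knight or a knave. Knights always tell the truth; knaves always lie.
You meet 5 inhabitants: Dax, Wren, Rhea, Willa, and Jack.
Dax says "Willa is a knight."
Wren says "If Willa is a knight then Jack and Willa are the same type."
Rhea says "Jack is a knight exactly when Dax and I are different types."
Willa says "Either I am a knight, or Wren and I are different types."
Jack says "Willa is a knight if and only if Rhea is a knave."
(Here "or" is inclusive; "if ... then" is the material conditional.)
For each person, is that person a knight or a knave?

Dax is a knight, Wren is a knave, Rhea is a knight, Willa is a knight, and Jack is a knave.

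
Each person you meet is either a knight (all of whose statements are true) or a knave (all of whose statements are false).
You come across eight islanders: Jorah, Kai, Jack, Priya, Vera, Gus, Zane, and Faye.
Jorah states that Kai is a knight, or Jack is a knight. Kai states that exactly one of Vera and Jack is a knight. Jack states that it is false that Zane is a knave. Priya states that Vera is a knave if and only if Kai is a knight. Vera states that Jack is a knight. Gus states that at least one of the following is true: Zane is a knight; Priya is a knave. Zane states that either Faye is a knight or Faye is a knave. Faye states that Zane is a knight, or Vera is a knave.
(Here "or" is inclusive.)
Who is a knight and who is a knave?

Jorah is a knight, Kai is a knave, Jack is a knight, Priya is a knight, Vera is a knight, Gus is a knight, Zane is a knight, and Faye is a knight.

Jorah is a knight, and the claim "Kai is a knight, or Jack is a knight" is indeed true.
Kai is a knave, so "exactly one of Vera and Jack is a knight" must be False — and it is.
Jack (knight): "it is false that Zane is a knave" — true. ✓
Since Priya is a knight, "Vera is a knave if and only if Kai is a knight" needs to be true, which holds.
Vera is a knight; "Jack is a knight" is true, as required.
Since Gus is a knight, "at least one of the following is true: Zane is a knight; Priya is a knave" needs to be true, which holds.
Zane is a knight, and the claim "either Faye is a knight or Faye is a knave" is indeed true.
Faye (knight): "Zane is a knight, or Vera is a knave" — true. ✓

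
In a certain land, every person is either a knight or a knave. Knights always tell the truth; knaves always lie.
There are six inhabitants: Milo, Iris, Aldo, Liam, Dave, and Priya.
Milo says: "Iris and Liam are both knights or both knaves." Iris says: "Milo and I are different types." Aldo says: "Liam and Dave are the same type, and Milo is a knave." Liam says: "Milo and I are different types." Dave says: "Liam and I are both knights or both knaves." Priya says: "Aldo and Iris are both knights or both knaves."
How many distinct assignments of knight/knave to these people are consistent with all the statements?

2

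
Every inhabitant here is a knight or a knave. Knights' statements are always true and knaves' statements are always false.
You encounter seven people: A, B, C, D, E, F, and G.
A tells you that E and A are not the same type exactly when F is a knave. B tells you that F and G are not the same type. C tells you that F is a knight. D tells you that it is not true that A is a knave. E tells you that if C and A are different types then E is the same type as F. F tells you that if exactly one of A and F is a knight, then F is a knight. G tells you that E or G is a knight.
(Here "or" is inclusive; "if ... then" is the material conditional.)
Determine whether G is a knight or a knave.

Consistent assignments: {A=knight, B=knave, C=knight, D=knight, E=knight, F=knight, G=knight}; {A=knave, B=knave, C=knight, D=knave, E=knight, F=knight, G=knight}
In every consistent assignment, G is a knight.

G is a knight.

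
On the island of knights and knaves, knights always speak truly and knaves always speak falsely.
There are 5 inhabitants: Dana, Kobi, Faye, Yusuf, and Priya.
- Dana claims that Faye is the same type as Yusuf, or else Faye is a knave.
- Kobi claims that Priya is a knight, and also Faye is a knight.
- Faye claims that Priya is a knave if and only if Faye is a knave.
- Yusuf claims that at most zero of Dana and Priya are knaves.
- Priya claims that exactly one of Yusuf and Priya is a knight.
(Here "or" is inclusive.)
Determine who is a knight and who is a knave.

Suppose Dana is a knight. Then Dana's statement "Faye is the same type as Yusuf, or else Faye is a knave" would have to be true. Checking the 16 ways to assign the others, none is consistent with every speaker.
(For instance, with Kobi=knight, Faye=knight, Yusuf=knave, Priya=knight, Dana's claim "Faye is the same type as Yusuf, or else Faye is a knave" comes out false where it would need to be true.)
So Dana must be a knave, making "Faye is the same type as Yusuf, or else Faye is a knave" false. Taking Dana=knave, Kobi=knight, Faye=knight, Yusuf=knave, Priya=knight, each remaining statement checks out:
  Kobi (knight): "Priya is a knight, and also Faye is a knight" — true. ✓
  Faye (knight): "Priya is a knave if and only if Faye is a knave" — true. ✓
  Yusuf (knave): "at most zero of Dana and Priya are knaves" — false. ✓
  Priya (knight): "exactly one of Yusuf and Priya is a knight" — true. ✓
This is the unique consistent assignment.

Dana is a knave, Kobi is a knight, Faye is a knight, Yusuf is a knave, and Priya is a knight.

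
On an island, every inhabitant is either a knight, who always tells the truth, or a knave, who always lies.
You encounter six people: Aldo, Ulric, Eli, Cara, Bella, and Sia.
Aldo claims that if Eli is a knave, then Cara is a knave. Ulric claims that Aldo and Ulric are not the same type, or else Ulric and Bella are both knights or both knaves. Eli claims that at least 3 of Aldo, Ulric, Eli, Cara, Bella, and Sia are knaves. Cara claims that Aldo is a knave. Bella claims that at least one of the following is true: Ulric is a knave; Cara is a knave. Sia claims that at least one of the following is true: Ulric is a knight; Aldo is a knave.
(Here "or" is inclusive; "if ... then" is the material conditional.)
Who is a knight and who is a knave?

Aldo (knight): "if Eli is a knave, then Cara is a knave" — True. ✓
Ulric is a knight, and the claim "Aldo and Ulric are not the same type, or else Ulric and Bella are both knights or both knaves" is indeed True.
Since Eli is a knave, "at least 3 of Aldo, Ulric, Eli, Cara, Bella, and Sia are knaves" needs to be False, which holds.
Cara is a knave, so "Aldo is a knave" must be False — and it is.
Bella is a knight, and the claim "at least one of the following is true: Ulric is a knave; Cara is a knave" is indeed True.
As a knight, Sia's statement "at least one of the following is true: Ulric is a knight; Aldo is a knave" should be True; it is.

Aldo is a knight, Ulric is a knight, Eli is a knave, Cara is a knave, Bella is a knight, and Sia is a knight.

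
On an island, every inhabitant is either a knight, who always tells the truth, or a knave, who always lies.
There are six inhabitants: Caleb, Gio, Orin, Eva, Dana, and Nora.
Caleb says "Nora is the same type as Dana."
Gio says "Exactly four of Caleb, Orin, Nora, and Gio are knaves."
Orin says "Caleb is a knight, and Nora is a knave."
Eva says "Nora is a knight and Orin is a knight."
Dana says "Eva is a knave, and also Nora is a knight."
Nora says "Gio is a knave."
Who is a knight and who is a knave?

Caleb is a knight, and the claim "Nora is the same type as Dana" is indeed true.
Gio (knave): "exactly four of Caleb, Orin, Nora, and Gio are knaves" — False. ✓
Orin (knave): "Caleb is a knight, and Nora is a knave" — False. ✓
Eva is a knave, and the claim "Nora is a knight and Orin is a knight" is indeed False.
Since Dana is a knight, "Eva is a knave, and also Nora is a knight" needs to be true, which holds.
Nora is a knight, so "Gio is a knave" must be true — and it is.

Caleb is a knight, Gio is a knave, Orin is a knave, Eva is a knave, Dana is a knight, and Nora is a knight.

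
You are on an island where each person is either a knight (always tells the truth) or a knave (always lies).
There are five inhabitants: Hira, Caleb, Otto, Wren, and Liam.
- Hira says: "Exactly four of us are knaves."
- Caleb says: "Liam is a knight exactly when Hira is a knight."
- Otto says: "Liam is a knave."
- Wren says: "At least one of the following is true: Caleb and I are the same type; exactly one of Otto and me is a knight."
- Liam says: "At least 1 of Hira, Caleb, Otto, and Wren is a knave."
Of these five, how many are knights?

The unique consistent assignment is Hira=knave, Caleb=knave, Otto=knave, Wren=knight, Liam=knight.
That has 2 knights.

2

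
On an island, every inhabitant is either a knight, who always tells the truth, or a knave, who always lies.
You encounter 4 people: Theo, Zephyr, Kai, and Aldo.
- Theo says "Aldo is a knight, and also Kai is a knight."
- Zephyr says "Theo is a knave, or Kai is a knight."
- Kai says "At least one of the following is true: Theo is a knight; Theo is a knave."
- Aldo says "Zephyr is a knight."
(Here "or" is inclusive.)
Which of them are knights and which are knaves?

Suppose Theo is a knave. Then Theo's statement "Aldo is a knight, and also Kai is a knight" would have to be false. Checking the 8 ways to assign the others, none is consistent with every speaker.
(For instance, with Zephyr=knight, Kai=knight, Aldo=knight, Theo's claim "Aldo is a knight, and also Kai is a knight" comes out true where it would need to be false.)
So Theo must be a knight, making "Aldo is a knight, and also Kai is a knight" true. Taking Theo=knight, Zephyr=knight, Kai=knight, Aldo=knight, each remaining statement checks out:
  Zephyr (knight): "Theo is a knave, or Kai is a knight" — true. ✓
  Kai (knight): "at least one of the following is true: Theo is a knight; Theo is a knave" — true. ✓
  Aldo (knight): "Zephyr is a knight" — true. ✓
This is the unique consistent assignment.

Theo is a knight, Zephyr is a knight, Kai is a knight, and Aldo is a knight.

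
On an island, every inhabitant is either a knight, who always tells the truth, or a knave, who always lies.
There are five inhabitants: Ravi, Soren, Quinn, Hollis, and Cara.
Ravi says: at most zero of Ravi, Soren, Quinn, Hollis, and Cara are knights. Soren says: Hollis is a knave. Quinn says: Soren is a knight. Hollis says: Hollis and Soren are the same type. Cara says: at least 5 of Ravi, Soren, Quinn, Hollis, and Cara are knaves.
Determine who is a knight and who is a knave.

Ravi is a knave, Soren is a knight, Quinn is a knight, Hollis is a knave, and Cara is a knave.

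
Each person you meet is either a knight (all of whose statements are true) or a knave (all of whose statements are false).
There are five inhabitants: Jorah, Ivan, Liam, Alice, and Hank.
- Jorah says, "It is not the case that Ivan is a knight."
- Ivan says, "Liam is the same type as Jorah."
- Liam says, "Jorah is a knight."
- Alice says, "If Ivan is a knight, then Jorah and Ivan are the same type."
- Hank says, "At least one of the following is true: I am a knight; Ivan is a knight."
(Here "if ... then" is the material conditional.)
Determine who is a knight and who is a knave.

Knights: Ivan and Hank. Knaves: Jorah, Liam, and Alice.

Jorah is a knave, so "it is not the case that Ivan is a knight" must be false — and it is.
Ivan is a knight, so "Liam is the same type as Jorah" must be True — and it is.
Liam is a knave, and the claim "Jorah is a knight" is indeed false.
As a knave, Alice's statement "if Ivan is a knight, then Jorah and Ivan are the same type" should be false; it is.
Since Hank is a knight, "at least one of the following is true: I am a knight; Ivan is a knight" needs to be True, which holds.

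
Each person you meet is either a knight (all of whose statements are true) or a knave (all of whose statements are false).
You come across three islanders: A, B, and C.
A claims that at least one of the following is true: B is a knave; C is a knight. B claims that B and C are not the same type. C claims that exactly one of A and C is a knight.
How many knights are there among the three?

1

The unique consistent assignment is A=knave, B=knight, C=knave.
That has 1 knight.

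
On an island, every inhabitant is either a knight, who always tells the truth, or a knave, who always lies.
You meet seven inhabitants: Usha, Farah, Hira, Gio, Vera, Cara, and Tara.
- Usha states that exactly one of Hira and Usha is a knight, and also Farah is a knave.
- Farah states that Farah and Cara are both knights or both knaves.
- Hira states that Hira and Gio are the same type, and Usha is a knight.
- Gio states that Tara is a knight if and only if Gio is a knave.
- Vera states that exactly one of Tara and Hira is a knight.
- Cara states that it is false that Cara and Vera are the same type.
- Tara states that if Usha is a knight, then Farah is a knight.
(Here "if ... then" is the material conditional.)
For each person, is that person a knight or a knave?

As a knight, Usha's statement "exactly one of Hira and Usha is a knight, and also Farah is a knave" should be True; it is.
Farah is a knave, so "Farah and Cara are both knights or both knaves" must be False — and it is.
Hira is a knave, and the claim "Hira and Gio are the same type, and Usha is a knight" is indeed False.
Gio (knight): "Tara is a knight if and only if Gio is a knave" — True. ✓
As a knave, Vera's statement "exactly one of Tara and Hira is a knight" should be False; it is.
Cara is a knight, and the claim "it is false that Cara and Vera are the same type" is indeed True.
As a knave, Tara's statement "if Usha is a knight, then Farah is a knight" should be False; it is.

Knights: Usha, Gio, and Cara. Knaves: Farah, Hira, Vera, and Tara.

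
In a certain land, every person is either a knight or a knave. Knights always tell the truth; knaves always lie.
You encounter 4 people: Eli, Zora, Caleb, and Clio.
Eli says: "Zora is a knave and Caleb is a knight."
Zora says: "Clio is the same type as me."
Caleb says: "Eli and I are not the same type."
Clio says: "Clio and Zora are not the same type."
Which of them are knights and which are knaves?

Knights: Clio. Knaves: Eli, Zora, and Caleb.

Eli (knave): "Zora is a knave and Caleb is a knight" — False. ✓
Zora (knave): "Clio is the same type as me" — False. ✓
Since Caleb is a knave, "Eli and I are not the same type" needs to be False, which holds.
Clio (knight): "Clio and Zora are not the same type" — true. ✓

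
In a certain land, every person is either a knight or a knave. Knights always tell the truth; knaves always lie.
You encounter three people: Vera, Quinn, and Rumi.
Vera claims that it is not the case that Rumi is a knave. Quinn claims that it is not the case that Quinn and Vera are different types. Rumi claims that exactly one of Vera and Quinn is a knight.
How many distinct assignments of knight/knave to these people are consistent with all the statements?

1

Consistent assignments:
  Vera=knight, Quinn=knave, Rumi=knight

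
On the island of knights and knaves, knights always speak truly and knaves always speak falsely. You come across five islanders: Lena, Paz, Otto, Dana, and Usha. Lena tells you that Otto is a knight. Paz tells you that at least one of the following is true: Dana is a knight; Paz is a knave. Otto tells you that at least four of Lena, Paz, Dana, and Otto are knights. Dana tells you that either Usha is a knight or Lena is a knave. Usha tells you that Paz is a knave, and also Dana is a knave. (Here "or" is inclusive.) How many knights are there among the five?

2

The unique consistent assignment is Lena=knave, Paz=knight, Otto=knave, Dana=knight, Usha=knave.
That has 2 knights.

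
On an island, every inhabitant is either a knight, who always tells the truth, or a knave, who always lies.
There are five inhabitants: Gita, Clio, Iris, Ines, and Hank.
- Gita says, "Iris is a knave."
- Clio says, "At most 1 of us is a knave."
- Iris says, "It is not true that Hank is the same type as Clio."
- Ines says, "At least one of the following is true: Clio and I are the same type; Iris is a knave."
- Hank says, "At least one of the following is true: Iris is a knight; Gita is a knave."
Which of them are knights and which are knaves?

Gita is a knight, and the claim "Iris is a knave" is indeed true.
Clio is a knave; "at most 1 of us is a knave" is false, as required.
As a knave, Iris's statement "it is not true that Hank is the same type as Clio" should be false; it is.
Since Ines is a knight, "at least one of the following is true: Clio and I are the same type; Iris is a knave" needs to be true, which holds.
Since Hank is a knave, "at least one of the following is true: Iris is a knight; Gita is a knave" needs to be false, which holds.

Knights: Gita and Ines. Knaves: Clio, Iris, and Hank.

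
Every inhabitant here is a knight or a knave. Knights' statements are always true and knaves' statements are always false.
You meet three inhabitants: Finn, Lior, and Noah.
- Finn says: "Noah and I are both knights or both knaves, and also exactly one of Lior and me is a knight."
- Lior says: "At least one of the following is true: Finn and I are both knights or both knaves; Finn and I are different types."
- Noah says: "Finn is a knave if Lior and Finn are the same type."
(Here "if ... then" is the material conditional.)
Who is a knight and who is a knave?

Finn is a knave, Lior is a knight, and Noah is a knight.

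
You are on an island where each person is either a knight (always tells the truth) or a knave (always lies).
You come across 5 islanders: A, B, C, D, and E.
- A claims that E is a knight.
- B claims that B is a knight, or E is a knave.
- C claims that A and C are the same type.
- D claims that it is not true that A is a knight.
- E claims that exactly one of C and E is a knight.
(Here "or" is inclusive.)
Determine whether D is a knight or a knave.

D is a knave.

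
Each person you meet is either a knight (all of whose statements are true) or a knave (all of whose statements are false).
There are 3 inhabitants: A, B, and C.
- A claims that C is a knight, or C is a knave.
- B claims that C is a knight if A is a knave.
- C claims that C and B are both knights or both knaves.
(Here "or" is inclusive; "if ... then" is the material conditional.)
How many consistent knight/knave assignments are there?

2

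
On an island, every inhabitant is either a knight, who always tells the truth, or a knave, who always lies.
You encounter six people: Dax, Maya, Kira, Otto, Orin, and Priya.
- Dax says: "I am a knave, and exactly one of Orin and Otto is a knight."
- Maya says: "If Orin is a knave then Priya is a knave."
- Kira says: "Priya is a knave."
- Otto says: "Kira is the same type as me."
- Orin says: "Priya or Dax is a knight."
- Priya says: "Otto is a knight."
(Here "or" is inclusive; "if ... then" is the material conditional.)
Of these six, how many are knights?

2

The unique consistent assignment is Dax=knave, Maya=knight, Kira=knight, Otto=knave, Orin=knave, Priya=knave.
That has 2 knights.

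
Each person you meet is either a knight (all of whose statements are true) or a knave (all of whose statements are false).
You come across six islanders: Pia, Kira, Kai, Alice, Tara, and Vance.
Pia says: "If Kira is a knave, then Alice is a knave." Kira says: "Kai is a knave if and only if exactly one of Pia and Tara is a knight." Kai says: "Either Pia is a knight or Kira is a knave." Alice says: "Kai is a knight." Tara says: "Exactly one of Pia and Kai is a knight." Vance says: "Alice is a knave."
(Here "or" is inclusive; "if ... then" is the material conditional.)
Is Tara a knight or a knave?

Consistent assignments: {Pia=knave, Kira=knave, Kai=knight, Alice=knight, Tara=knight, Vance=knave}
In every consistent assignment, Tara is a knight.

Tara is a knight.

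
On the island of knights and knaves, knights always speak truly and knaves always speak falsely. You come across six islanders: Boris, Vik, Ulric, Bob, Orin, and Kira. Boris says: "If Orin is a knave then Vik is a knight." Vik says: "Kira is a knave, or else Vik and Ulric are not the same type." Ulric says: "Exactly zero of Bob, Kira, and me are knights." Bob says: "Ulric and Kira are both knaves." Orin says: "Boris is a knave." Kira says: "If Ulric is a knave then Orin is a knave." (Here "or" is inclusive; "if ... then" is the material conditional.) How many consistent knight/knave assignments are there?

1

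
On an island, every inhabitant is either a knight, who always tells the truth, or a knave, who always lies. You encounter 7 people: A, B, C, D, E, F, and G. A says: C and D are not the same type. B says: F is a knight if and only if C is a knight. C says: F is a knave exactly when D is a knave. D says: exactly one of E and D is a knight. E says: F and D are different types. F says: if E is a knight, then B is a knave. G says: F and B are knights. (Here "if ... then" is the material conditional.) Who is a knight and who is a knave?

A is a knave, B is a knight, C is a knight, D is a knight, E is a knave, F is a knight, and G is a knight.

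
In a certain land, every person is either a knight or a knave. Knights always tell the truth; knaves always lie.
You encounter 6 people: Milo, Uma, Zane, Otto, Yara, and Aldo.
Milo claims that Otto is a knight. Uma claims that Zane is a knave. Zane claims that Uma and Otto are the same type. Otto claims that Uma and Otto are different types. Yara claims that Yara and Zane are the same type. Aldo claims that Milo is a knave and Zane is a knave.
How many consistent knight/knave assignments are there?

2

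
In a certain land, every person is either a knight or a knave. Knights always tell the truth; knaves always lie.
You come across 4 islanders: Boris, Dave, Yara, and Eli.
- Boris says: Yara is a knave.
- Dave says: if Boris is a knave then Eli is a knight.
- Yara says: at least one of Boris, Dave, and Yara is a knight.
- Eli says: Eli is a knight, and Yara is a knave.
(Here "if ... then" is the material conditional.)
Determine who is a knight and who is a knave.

Knights: Yara. Knaves: Boris, Dave, and Eli.

Since Boris is a knave, "Yara is a knave" needs to be false, which holds.
Dave (knave): "if Boris is a knave then Eli is a knight" — false. ✓
Yara (knight): "at least one of Boris, Dave, and Yara is a knight" — True. ✓
As a knave, Eli's statement "Eli is a knight, and Yara is a knave" should be false; it is.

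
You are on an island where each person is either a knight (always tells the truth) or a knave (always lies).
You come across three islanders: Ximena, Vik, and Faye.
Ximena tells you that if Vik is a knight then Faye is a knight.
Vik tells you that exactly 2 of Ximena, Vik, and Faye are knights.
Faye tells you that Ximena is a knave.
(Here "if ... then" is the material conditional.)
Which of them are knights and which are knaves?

Knights: Ximena. Knaves: Vik and Faye.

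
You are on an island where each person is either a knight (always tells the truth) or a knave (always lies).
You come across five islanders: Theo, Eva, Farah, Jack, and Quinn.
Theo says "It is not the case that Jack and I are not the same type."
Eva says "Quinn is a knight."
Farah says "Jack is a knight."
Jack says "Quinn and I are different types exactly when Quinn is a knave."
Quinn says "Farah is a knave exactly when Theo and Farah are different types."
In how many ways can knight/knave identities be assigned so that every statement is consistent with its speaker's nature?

Consistent assignments:
  Theo=knight, Eva=knight, Farah=knight, Jack=knight, Quinn=knight
  Theo=knave, Eva=knave, Farah=knight, Jack=knight, Quinn=knave

2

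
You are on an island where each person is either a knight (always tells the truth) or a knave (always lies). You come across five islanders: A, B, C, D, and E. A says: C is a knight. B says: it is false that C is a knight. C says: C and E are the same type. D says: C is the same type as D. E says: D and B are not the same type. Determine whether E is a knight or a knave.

Consistent assignments: {A=knight, B=knave, C=knight, D=knight, E=knight}
In every consistent assignment, E is a knight.

E is a knight.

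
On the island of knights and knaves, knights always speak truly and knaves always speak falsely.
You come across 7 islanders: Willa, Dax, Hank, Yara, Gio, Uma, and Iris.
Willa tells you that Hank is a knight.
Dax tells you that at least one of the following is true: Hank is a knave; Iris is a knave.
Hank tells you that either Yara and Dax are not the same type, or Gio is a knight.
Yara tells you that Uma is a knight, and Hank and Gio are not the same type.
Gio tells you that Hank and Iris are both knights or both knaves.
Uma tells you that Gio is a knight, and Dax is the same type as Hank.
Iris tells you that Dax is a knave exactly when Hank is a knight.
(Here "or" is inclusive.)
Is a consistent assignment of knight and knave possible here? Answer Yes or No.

Yes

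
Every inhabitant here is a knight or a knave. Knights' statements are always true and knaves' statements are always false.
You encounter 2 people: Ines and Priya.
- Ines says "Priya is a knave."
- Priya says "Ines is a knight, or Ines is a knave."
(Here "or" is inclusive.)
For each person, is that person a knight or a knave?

Ines is a knave; "Priya is a knave" is False, as required.
Since Priya is a knight, "Ines is a knight, or Ines is a knave" needs to be true, which holds.

Ines is a knave and Priya is a knight.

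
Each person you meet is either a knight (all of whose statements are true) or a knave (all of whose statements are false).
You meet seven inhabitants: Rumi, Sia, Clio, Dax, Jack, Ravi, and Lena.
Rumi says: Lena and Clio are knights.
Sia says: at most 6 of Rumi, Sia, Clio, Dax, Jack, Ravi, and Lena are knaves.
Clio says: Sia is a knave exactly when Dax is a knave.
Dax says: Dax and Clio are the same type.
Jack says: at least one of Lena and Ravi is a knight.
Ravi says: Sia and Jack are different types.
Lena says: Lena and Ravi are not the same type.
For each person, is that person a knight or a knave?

Rumi is a knight, Sia is a knight, Clio is a knight, Dax is a knight, Jack is a knight, Ravi is a knave, and Lena is a knight.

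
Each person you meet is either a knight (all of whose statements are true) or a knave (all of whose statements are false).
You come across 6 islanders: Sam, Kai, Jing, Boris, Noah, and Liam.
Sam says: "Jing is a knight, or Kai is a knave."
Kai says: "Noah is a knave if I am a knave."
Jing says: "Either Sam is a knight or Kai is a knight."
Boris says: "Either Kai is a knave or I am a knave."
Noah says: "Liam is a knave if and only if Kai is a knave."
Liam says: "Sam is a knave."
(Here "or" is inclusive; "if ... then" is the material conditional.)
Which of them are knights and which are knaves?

Sam is a knight, Kai is a knave, Jing is a knight, Boris is a knight, Noah is a knight, and Liam is a knave.

Since Sam is a knight, "Jing is a knight, or Kai is a knave" needs to be True, which holds.
Kai is a knave, so "Noah is a knave if I am a knave" must be false — and it is.
Since Jing is a knight, "either Sam is a knight or Kai is a knight" needs to be True, which holds.
As a knight, Boris's statement "either Kai is a knave or I am a knave" should be True; it is.
Noah (knight): "Liam is a knave if and only if Kai is a knave" — True. ✓
Liam is a knave, and the claim "Sam is a knave" is indeed false.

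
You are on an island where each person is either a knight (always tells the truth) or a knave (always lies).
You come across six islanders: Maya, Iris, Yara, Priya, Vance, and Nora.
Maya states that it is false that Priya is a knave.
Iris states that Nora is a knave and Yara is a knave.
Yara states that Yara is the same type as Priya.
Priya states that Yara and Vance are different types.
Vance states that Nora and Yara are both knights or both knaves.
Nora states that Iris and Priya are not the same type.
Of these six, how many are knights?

The unique consistent assignment is Maya=knight, Iris=knight, Yara=knave, Priya=knight, Vance=knight, Nora=knave.
That has 4 knights.

4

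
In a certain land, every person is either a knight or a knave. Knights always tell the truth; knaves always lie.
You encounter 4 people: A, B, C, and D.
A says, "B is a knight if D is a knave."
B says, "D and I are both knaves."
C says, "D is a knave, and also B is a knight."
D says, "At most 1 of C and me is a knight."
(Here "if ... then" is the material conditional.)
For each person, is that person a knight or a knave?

A is a knight, B is a knave, C is a knave, and D is a knight.

A is a knight, so "B is a knight if D is a knave" must be true — and it is.
B is a knave, so "D and I are both knaves" must be False — and it is.
Since C is a knave, "D is a knave, and also B is a knight" needs to be False, which holds.
D (knight): "at most 1 of C and me is a knight" — true. ✓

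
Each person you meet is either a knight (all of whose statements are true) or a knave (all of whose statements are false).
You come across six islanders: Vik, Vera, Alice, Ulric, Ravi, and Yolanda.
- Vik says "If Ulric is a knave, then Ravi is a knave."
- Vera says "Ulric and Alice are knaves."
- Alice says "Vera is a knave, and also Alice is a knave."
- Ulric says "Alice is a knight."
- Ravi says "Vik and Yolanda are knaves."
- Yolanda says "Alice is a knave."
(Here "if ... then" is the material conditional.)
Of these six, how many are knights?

The unique consistent assignment is Vik=knight, Vera=knight, Alice=knave, Ulric=knave, Ravi=knave, Yolanda=knight.
That has 3 knights.

3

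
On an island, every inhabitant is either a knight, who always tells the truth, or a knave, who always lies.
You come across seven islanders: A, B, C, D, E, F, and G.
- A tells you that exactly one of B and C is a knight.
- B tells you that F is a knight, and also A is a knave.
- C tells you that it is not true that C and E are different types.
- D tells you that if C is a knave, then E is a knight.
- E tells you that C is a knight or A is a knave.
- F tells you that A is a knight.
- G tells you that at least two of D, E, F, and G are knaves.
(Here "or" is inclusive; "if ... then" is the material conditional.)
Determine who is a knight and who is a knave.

A is a knight, B is a knave, C is a knight, D is a knight, E is a knight, F is a knight, and G is a knave.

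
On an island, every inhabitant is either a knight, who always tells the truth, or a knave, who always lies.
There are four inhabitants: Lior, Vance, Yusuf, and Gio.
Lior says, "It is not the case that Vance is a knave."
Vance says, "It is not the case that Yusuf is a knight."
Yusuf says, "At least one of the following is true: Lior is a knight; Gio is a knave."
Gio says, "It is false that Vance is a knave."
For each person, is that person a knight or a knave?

Lior is a knave, Vance is a knave, Yusuf is a knight, and Gio is a knave.

Since Lior is a knave, "it is not the case that Vance is a knave" needs to be false, which holds.
Vance is a knave; "it is not the case that Yusuf is a knight" is false, as required.
Yusuf is a knight, and the claim "at least one of the following is true: Lior is a knight; Gio is a knave" is indeed true.
Gio is a knave, and the claim "it is false that Vance is a knave" is indeed false.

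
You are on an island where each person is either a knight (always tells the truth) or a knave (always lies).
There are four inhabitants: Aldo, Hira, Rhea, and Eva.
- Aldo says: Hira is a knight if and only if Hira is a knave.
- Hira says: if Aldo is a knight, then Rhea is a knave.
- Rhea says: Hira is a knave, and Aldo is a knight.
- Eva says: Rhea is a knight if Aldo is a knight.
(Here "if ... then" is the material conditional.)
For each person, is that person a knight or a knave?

Knights: Hira and Eva. Knaves: Aldo and Rhea.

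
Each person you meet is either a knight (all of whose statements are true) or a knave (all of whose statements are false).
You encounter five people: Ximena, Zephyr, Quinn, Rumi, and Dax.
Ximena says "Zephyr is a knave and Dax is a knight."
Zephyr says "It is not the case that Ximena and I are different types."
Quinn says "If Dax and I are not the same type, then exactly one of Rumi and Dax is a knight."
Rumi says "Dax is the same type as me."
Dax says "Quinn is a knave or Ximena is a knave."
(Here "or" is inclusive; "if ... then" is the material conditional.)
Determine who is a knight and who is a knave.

Ximena is a knight, Zephyr is a knave, Quinn is a knave, Rumi is a knight, and Dax is a knight.

Suppose Ximena is a knave. Then Ximena's statement "Zephyr is a knave and Dax is a knight" would have to be false. Checking the 16 ways to assign the others, none is consistent with every speaker.
(For instance, with Zephyr=knave, Quinn=knave, Rumi=knight, Dax=knight, Ximena's claim "Zephyr is a knave and Dax is a knight" comes out true where it would need to be false.)
So Ximena must be a knight, making "Zephyr is a knave and Dax is a knight" true. Taking Ximena=knight, Zephyr=knave, Quinn=knave, Rumi=knight, Dax=knight, each remaining statement checks out:
  Zephyr (knave): "it is not the case that Ximena and I are different types" — false. ✓
  Quinn (knave): "if Dax and I are not the same type, then exactly one of Rumi and Dax is a knight" — false. ✓
  Rumi (knight): "Dax is the same type as me" — true. ✓
  Dax (knight): "Quinn is a knave or Ximena is a knave" — true. ✓
This is the unique consistent assignment.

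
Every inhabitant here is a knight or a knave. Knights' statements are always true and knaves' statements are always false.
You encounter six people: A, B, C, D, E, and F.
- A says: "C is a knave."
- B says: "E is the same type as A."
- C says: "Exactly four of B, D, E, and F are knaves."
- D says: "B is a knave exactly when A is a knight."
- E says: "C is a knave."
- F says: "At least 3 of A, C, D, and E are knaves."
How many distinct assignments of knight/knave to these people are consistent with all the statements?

1

Consistent assignments:
  A=knight, B=knight, C=knave, D=knave, E=knight, F=knave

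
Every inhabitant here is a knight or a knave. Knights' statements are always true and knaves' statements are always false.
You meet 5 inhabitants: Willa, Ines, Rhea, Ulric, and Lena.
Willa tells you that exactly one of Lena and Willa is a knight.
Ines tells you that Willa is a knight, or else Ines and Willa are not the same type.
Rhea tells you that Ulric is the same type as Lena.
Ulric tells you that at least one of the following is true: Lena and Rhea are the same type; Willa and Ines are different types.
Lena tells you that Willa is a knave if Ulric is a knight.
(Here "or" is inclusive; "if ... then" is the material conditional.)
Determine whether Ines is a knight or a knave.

Consistent assignments: {Willa=knight, Ines=knight, Rhea=knave, Ulric=knight, Lena=knave}
In every consistent assignment, Ines is a knight.

Ines is a knight.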